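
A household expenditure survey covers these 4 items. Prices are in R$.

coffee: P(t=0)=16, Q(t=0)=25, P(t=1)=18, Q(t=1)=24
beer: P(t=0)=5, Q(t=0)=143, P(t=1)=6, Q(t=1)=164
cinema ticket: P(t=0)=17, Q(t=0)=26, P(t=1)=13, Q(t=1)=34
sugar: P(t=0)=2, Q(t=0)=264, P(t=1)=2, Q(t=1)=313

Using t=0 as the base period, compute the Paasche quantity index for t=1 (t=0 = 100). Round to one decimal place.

114.3

Paasche quantity index uses current-period prices as weights.
ΣP(t=1)·Q(t=1) = 18×24 + 6×164 + 13×34 + 2×313 = 432 + 984 + 442 + 626 = 2484
ΣP(t=1)·Q(t=0) = 18×25 + 6×143 + 13×26 + 2×264 = 450 + 858 + 338 + 528 = 2174
Index = 2484 / 2174 × 100 = 114.2594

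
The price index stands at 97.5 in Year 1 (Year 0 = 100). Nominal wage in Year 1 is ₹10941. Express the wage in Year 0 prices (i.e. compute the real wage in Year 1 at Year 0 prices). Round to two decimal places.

Real = Nominal ÷ (Index/100) = 10941 ÷ (97.5/100)
     = 10941 ÷ 0.975 = 11221.5385

11221.54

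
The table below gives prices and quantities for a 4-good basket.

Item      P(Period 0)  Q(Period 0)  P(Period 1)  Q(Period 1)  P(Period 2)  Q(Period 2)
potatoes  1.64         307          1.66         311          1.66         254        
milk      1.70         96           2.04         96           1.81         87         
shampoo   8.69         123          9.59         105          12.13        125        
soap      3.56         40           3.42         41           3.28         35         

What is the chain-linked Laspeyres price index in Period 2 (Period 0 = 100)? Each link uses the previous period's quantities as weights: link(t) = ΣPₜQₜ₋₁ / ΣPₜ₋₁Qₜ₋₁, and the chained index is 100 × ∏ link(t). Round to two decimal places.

Link Period 0→Period 1:
ΣP(Period 1)Q(Period 0) = 1.66×307 + 2.04×96 + 9.59×123 + 3.42×40 = 509.62 + 195.84 + 1179.57 + 136.8 = 2021.83
ΣP(Period 0)Q(Period 0) = 1.64×307 + 1.70×96 + 8.69×123 + 3.56×40 = 503.48 + 163.2 + 1068.87 + 142.4 = 1877.95
link = 2021.83/1877.95 = 1.076615
Link Period 1→Period 2:
ΣP(Period 2)Q(Period 1) = 1.66×311 + 1.81×96 + 12.13×105 + 3.28×41 = 516.26 + 173.76 + 1273.65 + 134.48 = 2098.15
ΣP(Period 1)Q(Period 1) = 1.66×311 + 2.04×96 + 9.59×105 + 3.42×41 = 516.26 + 195.84 + 1006.95 + 140.22 = 1859.27
link = 2098.15/1859.27 = 1.128481
Chained index = 100 × 1.076615 × 1.128481 = 121.4940

121.49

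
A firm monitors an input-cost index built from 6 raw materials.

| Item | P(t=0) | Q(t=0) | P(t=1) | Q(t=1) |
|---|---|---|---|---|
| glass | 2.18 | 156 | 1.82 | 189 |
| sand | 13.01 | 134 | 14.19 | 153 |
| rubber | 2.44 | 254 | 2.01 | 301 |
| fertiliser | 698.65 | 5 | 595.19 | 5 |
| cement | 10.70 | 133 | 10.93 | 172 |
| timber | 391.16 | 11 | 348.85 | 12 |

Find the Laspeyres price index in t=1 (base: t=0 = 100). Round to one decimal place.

Laspeyres price index uses base-period quantities as weights.
ΣP(t=1)·Q(t=0) = 1.82×156 + 14.19×134 + 2.01×254 + 595.19×5 + 10.93×133 + 348.85×11 = 283.92 + 1901.46 + 510.54 + 2975.95 + 1453.69 + 3837.35 = 10962.91
ΣP(t=0)·Q(t=0) = 2.18×156 + 13.01×134 + 2.44×254 + 698.65×5 + 10.70×133 + 391.16×11 = 340.08 + 1743.34 + 619.76 + 3493.25 + 1423.1 + 4302.76 = 11922.29
Index = 10962.91 / 11922.29 × 100 = 91.9531

92.0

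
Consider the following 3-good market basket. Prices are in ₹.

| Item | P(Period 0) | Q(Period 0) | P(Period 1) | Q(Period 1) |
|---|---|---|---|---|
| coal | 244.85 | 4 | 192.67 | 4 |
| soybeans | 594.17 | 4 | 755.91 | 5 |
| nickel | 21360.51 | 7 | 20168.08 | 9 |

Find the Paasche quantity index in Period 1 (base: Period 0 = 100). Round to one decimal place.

Paasche quantity index uses current-period prices as weights.
ΣP(Period 1)·Q(Period 1) = 192.67×4 + 755.91×5 + 20168.08×9 = 770.68 + 3779.55 + 181512.72 = 186062.95
ΣP(Period 1)·Q(Period 0) = 192.67×4 + 755.91×4 + 20168.08×7 = 770.68 + 3023.64 + 141176.56 = 144970.88
Index = 186062.95 / 144970.88 × 100 = 128.3451

128.3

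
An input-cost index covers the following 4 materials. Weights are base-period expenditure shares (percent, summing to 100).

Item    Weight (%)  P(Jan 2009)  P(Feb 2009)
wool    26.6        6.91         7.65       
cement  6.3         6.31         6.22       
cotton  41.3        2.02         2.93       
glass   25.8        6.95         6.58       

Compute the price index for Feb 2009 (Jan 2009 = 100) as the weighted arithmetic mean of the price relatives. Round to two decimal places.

119.99

wool: 26.6 × (7.65/6.91) = 26.6 × 1.107091 = 29.4486
cement: 6.3 × (6.22/6.31) = 6.3 × 0.985737 = 6.2101
cotton: 41.3 × (2.93/2.02) = 41.3 × 1.450495 = 59.9054
glass: 25.8 × (6.58/6.95) = 25.8 × 0.946763 = 24.4265
Index = Σ wᵢ·(p₁ᵢ/p₀ᵢ) = 29.4486 + 6.2101 + 59.9054 + 24.4265 = 119.9907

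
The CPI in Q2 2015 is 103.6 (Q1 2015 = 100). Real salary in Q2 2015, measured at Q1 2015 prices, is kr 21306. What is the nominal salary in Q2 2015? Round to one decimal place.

Nominal = Real × (Index/100) = 21306 × (103.6/100)
        = 21306 × 1.036 = 22073.0160

22073.0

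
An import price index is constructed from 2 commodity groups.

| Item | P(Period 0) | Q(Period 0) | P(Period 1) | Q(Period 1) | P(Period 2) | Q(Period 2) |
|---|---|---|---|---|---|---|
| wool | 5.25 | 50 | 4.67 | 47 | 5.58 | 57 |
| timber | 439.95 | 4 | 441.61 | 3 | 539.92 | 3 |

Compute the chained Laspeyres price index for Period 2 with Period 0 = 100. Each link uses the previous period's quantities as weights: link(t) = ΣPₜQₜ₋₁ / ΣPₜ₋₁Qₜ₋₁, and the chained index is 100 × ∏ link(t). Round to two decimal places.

120.52

Link Period 0→Period 1:
ΣP(Period 1)Q(Period 0) = 4.67×50 + 441.61×4 = 233.5 + 1766.44 = 1999.94
ΣP(Period 0)Q(Period 0) = 5.25×50 + 439.95×4 = 262.5 + 1759.8 = 2022.3
link = 1999.94/2022.3 = 0.988943
Link Period 1→Period 2:
ΣP(Period 2)Q(Period 1) = 5.58×47 + 539.92×3 = 262.26 + 1619.76 = 1882.02
ΣP(Period 1)Q(Period 1) = 4.67×47 + 441.61×3 = 219.49 + 1324.83 = 1544.32
link = 1882.02/1544.32 = 1.218672
Chained index = 100 × 0.988943 × 1.218672 = 120.5198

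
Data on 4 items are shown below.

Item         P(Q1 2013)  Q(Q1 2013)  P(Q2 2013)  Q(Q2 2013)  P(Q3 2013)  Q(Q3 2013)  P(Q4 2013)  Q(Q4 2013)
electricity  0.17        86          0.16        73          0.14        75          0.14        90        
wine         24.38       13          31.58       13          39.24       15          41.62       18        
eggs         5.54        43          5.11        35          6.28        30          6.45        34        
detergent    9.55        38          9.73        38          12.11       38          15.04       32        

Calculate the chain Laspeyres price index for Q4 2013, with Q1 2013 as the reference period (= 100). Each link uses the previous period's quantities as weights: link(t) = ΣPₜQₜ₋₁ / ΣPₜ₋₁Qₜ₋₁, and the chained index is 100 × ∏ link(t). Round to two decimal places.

Link Q1 2013→Q2 2013:
ΣP(Q2 2013)Q(Q1 2013) = 0.16×86 + 31.58×13 + 5.11×43 + 9.73×38 = 13.76 + 410.54 + 219.73 + 369.74 = 1013.77
ΣP(Q1 2013)Q(Q1 2013) = 0.17×86 + 24.38×13 + 5.54×43 + 9.55×38 = 14.62 + 316.94 + 238.22 + 362.9 = 932.68
link = 1013.77/932.68 = 1.086943
Link Q2 2013→Q3 2013:
ΣP(Q3 2013)Q(Q2 2013) = 0.14×73 + 39.24×13 + 6.28×35 + 12.11×38 = 10.22 + 510.12 + 219.8 + 460.18 = 1200.32
ΣP(Q2 2013)Q(Q2 2013) = 0.16×73 + 31.58×13 + 5.11×35 + 9.73×38 = 11.68 + 410.54 + 178.85 + 369.74 = 970.81
link = 1200.32/970.81 = 1.236411
Link Q3 2013→Q4 2013:
ΣP(Q4 2013)Q(Q3 2013) = 0.14×75 + 41.62×15 + 6.45×30 + 15.04×38 = 10.5 + 624.3 + 193.5 + 571.52 = 1399.82
ΣP(Q3 2013)Q(Q3 2013) = 0.14×75 + 39.24×15 + 6.28×30 + 12.11×38 = 10.5 + 588.6 + 188.4 + 460.18 = 1247.68
link = 1399.82/1247.68 = 1.121938
Chained index = 100 × 1.086943 × 1.236411 × 1.121938 = 150.7782

150.78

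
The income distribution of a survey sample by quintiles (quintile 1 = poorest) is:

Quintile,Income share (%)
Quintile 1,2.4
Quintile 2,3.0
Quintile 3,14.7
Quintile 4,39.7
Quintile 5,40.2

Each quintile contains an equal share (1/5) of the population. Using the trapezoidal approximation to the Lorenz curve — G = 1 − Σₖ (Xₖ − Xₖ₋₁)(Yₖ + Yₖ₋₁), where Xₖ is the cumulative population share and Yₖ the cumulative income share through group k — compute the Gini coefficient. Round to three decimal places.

Cumulative income shares Yₖ: 0.0240, 0.0540, 0.2010, 0.5980, 1.0000
Σ (Xₖ−Xₖ₋₁)(Yₖ+Yₖ₋₁) = (1/5)(0.0240+0.0000) + (1/5)(0.0540+0.0240) + (1/5)(0.2010+0.0540) + (1/5)(0.5980+0.2010) + (1/5)(1.0000+0.5980)
  = 0.0048 + 0.0156 + 0.0510 + 0.1598 + 0.3196 = 0.5508
G = 1 − 0.5508 = 0.4492

0.449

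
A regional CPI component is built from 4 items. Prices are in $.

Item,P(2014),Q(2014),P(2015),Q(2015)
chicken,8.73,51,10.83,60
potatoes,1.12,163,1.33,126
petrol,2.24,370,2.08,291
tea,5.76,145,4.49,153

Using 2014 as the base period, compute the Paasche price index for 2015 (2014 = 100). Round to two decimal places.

Paasche price index uses current-period quantities as weights.
ΣP(2015)·Q(2015) = 10.83×60 + 1.33×126 + 2.08×291 + 4.49×153 = 649.8 + 167.58 + 605.28 + 686.97 = 2109.63
ΣP(2014)·Q(2015) = 8.73×60 + 1.12×126 + 2.24×291 + 5.76×153 = 523.8 + 141.12 + 651.84 + 881.28 = 2198.04
Index = 2109.63 / 2198.04 × 100 = 95.9778

95.98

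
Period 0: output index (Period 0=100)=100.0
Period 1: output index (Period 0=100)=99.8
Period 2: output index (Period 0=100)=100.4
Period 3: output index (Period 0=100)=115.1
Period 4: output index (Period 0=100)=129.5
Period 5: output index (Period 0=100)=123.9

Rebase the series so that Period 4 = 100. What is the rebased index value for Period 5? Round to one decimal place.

Rebased(Period 5) = 123.9 / 129.5 × 100 = 95.6757

95.7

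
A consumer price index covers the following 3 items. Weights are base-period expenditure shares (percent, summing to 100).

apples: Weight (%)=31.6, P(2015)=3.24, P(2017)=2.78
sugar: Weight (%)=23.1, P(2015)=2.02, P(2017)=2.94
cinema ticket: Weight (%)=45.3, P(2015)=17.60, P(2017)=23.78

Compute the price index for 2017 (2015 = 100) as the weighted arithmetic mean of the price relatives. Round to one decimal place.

121.9

apples: 31.6 × (2.78/3.24) = 31.6 × 0.858025 = 27.1136
sugar: 23.1 × (2.94/2.02) = 23.1 × 1.455446 = 33.6208
cinema ticket: 45.3 × (23.78/17.60) = 45.3 × 1.351136 = 61.2065
Index = Σ wᵢ·(p₁ᵢ/p₀ᵢ) = 27.1136 + 33.6208 + 61.2065 = 121.9408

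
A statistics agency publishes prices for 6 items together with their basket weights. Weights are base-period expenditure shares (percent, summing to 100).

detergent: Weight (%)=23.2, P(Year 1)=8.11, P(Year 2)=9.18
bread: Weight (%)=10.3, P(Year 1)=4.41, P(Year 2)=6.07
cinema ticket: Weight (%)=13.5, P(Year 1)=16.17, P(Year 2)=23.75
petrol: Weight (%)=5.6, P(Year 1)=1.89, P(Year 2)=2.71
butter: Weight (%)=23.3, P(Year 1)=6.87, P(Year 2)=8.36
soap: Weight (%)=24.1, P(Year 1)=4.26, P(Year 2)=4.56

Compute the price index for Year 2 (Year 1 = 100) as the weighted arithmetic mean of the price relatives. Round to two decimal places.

122.45

detergent: 23.2 × (9.18/8.11) = 23.2 × 1.131936 = 26.2609
bread: 10.3 × (6.07/4.41) = 10.3 × 1.376417 = 14.1771
cinema ticket: 13.5 × (23.75/16.17) = 13.5 × 1.468769 = 19.8284
petrol: 5.6 × (2.71/1.89) = 5.6 × 1.433862 = 8.0296
butter: 23.3 × (8.36/6.87) = 23.3 × 1.216885 = 28.3534
soap: 24.1 × (4.56/4.26) = 24.1 × 1.070423 = 25.7972
Index = Σ wᵢ·(p₁ᵢ/p₀ᵢ) = 26.2609 + 14.1771 + 19.8284 + 8.0296 + 28.3534 + 25.7972 = 122.4466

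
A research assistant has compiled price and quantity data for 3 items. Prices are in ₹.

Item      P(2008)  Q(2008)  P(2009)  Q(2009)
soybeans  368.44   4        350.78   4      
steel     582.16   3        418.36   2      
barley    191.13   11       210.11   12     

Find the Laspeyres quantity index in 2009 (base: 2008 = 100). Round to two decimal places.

92.65

Laspeyres quantity index uses base-period prices as weights.
ΣP(2008)·Q(2009) = 368.44×4 + 582.16×2 + 191.13×12 = 1473.76 + 1164.32 + 2293.56 = 4931.64
ΣP(2008)·Q(2008) = 368.44×4 + 582.16×3 + 191.13×11 = 1473.76 + 1746.48 + 2102.43 = 5322.67
Index = 4931.64 / 5322.67 × 100 = 92.6535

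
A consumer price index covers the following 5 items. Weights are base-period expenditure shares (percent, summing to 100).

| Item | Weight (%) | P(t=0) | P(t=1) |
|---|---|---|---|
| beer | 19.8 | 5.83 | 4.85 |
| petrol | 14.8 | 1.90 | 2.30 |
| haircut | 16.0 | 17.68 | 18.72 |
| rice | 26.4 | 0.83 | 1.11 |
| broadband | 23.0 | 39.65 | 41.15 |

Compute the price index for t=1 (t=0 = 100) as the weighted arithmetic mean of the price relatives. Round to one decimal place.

beer: 19.8 × (4.85/5.83) = 19.8 × 0.831904 = 16.4717
petrol: 14.8 × (2.30/1.90) = 14.8 × 1.210526 = 17.9158
haircut: 16.0 × (18.72/17.68) = 16.0 × 1.058824 = 16.9412
rice: 26.4 × (1.11/0.83) = 26.4 × 1.337349 = 35.3060
broadband: 23.0 × (41.15/39.65) = 23.0 × 1.037831 = 23.8701
Index = Σ wᵢ·(p₁ᵢ/p₀ᵢ) = 16.4717 + 17.9158 + 16.9412 + 35.3060 + 23.8701 = 110.5048

110.5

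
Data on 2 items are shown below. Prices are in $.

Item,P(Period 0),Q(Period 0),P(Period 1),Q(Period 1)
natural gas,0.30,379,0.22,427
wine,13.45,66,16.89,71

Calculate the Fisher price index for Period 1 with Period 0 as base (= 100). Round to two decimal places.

Laspeyres component (base-period weights):
ΣP(Period 1)Q(Period 0) = 0.22×379 + 16.89×66 = 83.38 + 1114.74 = 1198.12
ΣP(Period 0)Q(Period 0) = 0.30×379 + 13.45×66 = 113.7 + 887.7 = 1001.4
L = 1198.12 / 1001.4 × 100 = 119.6445
Paasche component (current-period weights):
ΣP(Period 1)Q(Period 1) = 0.22×427 + 16.89×71 = 93.94 + 1199.19 = 1293.13
ΣP(Period 0)Q(Period 1) = 0.30×427 + 13.45×71 = 128.1 + 954.95 = 1083.05
P = 1293.13 / 1083.05 × 100 = 119.3971
Fisher = √(L × P) = √(119.6445 × 119.3971) = 119.5207

119.52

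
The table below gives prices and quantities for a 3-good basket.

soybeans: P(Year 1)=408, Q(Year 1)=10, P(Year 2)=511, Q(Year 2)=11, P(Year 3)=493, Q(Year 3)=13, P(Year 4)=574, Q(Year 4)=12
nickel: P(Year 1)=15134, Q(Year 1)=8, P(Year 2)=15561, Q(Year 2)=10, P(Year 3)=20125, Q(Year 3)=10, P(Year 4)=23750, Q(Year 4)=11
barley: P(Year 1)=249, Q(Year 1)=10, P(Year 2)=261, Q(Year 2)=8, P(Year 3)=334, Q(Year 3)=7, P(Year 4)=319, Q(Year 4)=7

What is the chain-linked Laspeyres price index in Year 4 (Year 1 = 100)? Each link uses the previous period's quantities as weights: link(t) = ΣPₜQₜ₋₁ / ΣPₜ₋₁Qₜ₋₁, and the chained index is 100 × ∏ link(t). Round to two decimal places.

156.28

Link Year 1→Year 2:
ΣP(Year 2)Q(Year 1) = 511×10 + 15561×8 + 261×10 = 5110 + 124488 + 2610 = 132208
ΣP(Year 1)Q(Year 1) = 408×10 + 15134×8 + 249×10 = 4080 + 121072 + 2490 = 127642
link = 132208/127642 = 1.035772
Link Year 2→Year 3:
ΣP(Year 3)Q(Year 2) = 493×11 + 20125×10 + 334×8 = 5423 + 201250 + 2672 = 209345
ΣP(Year 2)Q(Year 2) = 511×11 + 15561×10 + 261×8 = 5621 + 155610 + 2088 = 163319
link = 209345/163319 = 1.281817
Link Year 3→Year 4:
ΣP(Year 4)Q(Year 3) = 574×13 + 23750×10 + 319×7 = 7462 + 237500 + 2233 = 247195
ΣP(Year 3)Q(Year 3) = 493×13 + 20125×10 + 334×7 = 6409 + 201250 + 2338 = 209997
link = 247195/209997 = 1.177136
Chained index = 100 × 1.035772 × 1.281817 × 1.177136 = 156.2848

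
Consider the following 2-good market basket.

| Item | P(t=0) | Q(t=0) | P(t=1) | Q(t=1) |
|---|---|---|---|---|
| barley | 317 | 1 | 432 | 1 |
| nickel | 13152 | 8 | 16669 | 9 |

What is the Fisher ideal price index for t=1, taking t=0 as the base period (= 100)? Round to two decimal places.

126.77

Laspeyres component (base-period weights):
ΣP(t=1)Q(t=0) = 432×1 + 16669×8 = 432 + 133352 = 133784
ΣP(t=0)Q(t=0) = 317×1 + 13152×8 = 317 + 105216 = 105533
L = 133784 / 105533 × 100 = 126.7698
Paasche component (current-period weights):
ΣP(t=1)Q(t=1) = 432×1 + 16669×9 = 432 + 150021 = 150453
ΣP(t=0)Q(t=1) = 317×1 + 13152×9 = 317 + 118368 = 118685
P = 150453 / 118685 × 100 = 126.7667
Fisher = √(L × P) = √(126.7698 × 126.7667) = 126.7682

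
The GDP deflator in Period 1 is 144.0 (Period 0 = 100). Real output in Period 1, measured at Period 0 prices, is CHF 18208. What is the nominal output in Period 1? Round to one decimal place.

26219.5

Nominal = Real × (Index/100) = 18208 × (144.0/100)
        = 18208 × 1.440 = 26219.5200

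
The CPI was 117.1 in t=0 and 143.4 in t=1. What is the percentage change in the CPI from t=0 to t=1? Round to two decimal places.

Change = (143.4 − 117.1) / 117.1 × 100
       = 26.3 / 117.1 × 100 = 22.4594%

22.46%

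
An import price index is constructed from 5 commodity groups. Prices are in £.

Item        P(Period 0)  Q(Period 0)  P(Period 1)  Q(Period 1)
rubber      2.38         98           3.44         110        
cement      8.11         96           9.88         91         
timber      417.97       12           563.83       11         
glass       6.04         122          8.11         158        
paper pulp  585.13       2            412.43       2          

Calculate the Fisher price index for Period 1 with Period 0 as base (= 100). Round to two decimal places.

124.24

Laspeyres component (base-period weights):
ΣP(Period 1)Q(Period 0) = 3.44×98 + 9.88×96 + 563.83×12 + 8.11×122 + 412.43×2 = 337.12 + 948.48 + 6765.96 + 989.42 + 824.86 = 9865.84
ΣP(Period 0)Q(Period 0) = 2.38×98 + 8.11×96 + 417.97×12 + 6.04×122 + 585.13×2 = 233.24 + 778.56 + 5015.64 + 736.88 + 1170.26 = 7934.58
L = 9865.84 / 7934.58 × 100 = 124.3398
Paasche component (current-period weights):
ΣP(Period 1)Q(Period 1) = 3.44×110 + 9.88×91 + 563.83×11 + 8.11×158 + 412.43×2 = 378.4 + 899.08 + 6202.13 + 1281.38 + 824.86 = 9585.85
ΣP(Period 0)Q(Period 1) = 2.38×110 + 8.11×91 + 417.97×11 + 6.04×158 + 585.13×2 = 261.8 + 738.01 + 4597.67 + 954.32 + 1170.26 = 7722.06
P = 9585.85 / 7722.06 × 100 = 124.1359
Fisher = √(L × P) = √(124.3398 × 124.1359) = 124.2378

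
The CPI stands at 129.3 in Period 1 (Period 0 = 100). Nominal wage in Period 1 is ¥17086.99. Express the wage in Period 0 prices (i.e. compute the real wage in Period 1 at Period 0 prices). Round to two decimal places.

13215.00

Real = Nominal ÷ (Index/100) = 17086.99 ÷ (129.3/100)
     = 17086.99 ÷ 1.293 = 13214.9961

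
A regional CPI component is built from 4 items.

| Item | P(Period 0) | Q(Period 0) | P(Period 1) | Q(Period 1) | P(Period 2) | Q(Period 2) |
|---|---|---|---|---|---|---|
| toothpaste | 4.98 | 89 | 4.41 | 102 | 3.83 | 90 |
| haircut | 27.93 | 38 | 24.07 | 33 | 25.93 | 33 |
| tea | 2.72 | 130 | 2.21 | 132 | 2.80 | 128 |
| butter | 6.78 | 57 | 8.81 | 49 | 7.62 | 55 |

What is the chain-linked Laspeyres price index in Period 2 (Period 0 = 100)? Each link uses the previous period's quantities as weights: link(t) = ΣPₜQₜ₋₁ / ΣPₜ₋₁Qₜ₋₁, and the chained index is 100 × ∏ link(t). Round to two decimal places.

Link Period 0→Period 1:
ΣP(Period 1)Q(Period 0) = 4.41×89 + 24.07×38 + 2.21×130 + 8.81×57 = 392.49 + 914.66 + 287.3 + 502.17 = 2096.62
ΣP(Period 0)Q(Period 0) = 4.98×89 + 27.93×38 + 2.72×130 + 6.78×57 = 443.22 + 1061.34 + 353.6 + 386.46 = 2244.62
link = 2096.62/2244.62 = 0.934065
Link Period 1→Period 2:
ΣP(Period 2)Q(Period 1) = 3.83×102 + 25.93×33 + 2.80×132 + 7.62×49 = 390.66 + 855.69 + 369.6 + 373.38 = 1989.33
ΣP(Period 1)Q(Period 1) = 4.41×102 + 24.07×33 + 2.21×132 + 8.81×49 = 449.82 + 794.31 + 291.72 + 431.69 = 1967.54
link = 1989.33/1967.54 = 1.011075
Chained index = 100 × 0.934065 × 1.011075 = 94.4409

94.44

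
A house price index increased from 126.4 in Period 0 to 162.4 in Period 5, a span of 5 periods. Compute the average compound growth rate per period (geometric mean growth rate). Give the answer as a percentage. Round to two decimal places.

5.14%

Growth factor = (162.4/126.4)^(1/5) = (1.284810)^(1/5) = 1.051400
Growth rate = 1.051400 − 1 = 0.051400 = 5.1400%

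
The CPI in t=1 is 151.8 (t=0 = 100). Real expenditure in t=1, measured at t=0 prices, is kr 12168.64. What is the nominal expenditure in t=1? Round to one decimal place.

Nominal = Real × (Index/100) = 12168.64 × (151.8/100)
        = 12168.64 × 1.518 = 18471.9955

18472.0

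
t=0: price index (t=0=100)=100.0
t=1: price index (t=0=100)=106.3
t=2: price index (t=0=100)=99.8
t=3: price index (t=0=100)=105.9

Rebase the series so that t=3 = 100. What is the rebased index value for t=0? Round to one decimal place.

94.4

Rebased(t=0) = 100.0 / 105.9 × 100 = 94.4287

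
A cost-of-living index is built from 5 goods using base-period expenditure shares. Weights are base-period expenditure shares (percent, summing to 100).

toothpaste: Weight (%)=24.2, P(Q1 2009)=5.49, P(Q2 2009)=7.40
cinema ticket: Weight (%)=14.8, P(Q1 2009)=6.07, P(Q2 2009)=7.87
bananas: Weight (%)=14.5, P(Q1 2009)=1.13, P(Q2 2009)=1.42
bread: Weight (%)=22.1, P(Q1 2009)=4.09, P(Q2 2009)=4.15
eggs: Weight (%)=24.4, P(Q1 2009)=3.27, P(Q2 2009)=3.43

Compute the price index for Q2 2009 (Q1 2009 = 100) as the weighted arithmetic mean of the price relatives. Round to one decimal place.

118.0

toothpaste: 24.2 × (7.40/5.49) = 24.2 × 1.347905 = 32.6193
cinema ticket: 14.8 × (7.87/6.07) = 14.8 × 1.296540 = 19.1888
bananas: 14.5 × (1.42/1.13) = 14.5 × 1.256637 = 18.2212
bread: 22.1 × (4.15/4.09) = 22.1 × 1.014670 = 22.4242
eggs: 24.4 × (3.43/3.27) = 24.4 × 1.048930 = 25.5939
Index = Σ wᵢ·(p₁ᵢ/p₀ᵢ) = 32.6193 + 19.1888 + 18.2212 + 22.4242 + 25.5939 = 118.0474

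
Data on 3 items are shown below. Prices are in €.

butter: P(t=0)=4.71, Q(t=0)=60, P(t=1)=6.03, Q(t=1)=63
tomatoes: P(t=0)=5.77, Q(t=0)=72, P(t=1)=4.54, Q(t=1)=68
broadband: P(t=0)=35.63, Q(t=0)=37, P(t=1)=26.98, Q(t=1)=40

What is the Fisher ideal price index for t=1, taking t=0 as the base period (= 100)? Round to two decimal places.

Laspeyres component (base-period weights):
ΣP(t=1)Q(t=0) = 6.03×60 + 4.54×72 + 26.98×37 = 361.8 + 326.88 + 998.26 = 1686.94
ΣP(t=0)Q(t=0) = 4.71×60 + 5.77×72 + 35.63×37 = 282.6 + 415.44 + 1318.31 = 2016.35
L = 1686.94 / 2016.35 × 100 = 83.6631
Paasche component (current-period weights):
ΣP(t=1)Q(t=1) = 6.03×63 + 4.54×68 + 26.98×40 = 379.89 + 308.72 + 1079.2 = 1767.81
ΣP(t=0)Q(t=1) = 4.71×63 + 5.77×68 + 35.63×40 = 296.73 + 392.36 + 1425.2 = 2114.29
P = 1767.81 / 2114.29 × 100 = 83.6125
Fisher = √(L × P) = √(83.6631 × 83.6125) = 83.6378

83.64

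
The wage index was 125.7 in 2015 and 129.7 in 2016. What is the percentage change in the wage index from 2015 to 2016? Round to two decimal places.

Change = (129.7 − 125.7) / 125.7 × 100
       = 4.0 / 125.7 × 100 = 3.1822%

3.18%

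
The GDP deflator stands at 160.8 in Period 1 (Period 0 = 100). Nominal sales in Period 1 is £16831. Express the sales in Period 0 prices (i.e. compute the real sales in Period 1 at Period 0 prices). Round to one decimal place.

Real = Nominal ÷ (Index/100) = 16831 ÷ (160.8/100)
     = 16831 ÷ 1.608 = 10467.0398

10467.0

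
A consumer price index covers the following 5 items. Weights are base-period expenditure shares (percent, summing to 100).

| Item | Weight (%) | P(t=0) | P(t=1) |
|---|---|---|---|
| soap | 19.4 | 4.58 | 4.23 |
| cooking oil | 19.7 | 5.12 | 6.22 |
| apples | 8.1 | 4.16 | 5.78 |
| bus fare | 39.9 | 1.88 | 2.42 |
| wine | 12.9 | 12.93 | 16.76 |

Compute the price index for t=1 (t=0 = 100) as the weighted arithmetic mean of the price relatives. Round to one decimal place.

soap: 19.4 × (4.23/4.58) = 19.4 × 0.923581 = 17.9175
cooking oil: 19.7 × (6.22/5.12) = 19.7 × 1.214844 = 23.9324
apples: 8.1 × (5.78/4.16) = 8.1 × 1.389423 = 11.2543
bus fare: 39.9 × (2.42/1.88) = 39.9 × 1.287234 = 51.3606
wine: 12.9 × (16.76/12.93) = 12.9 × 1.296210 = 16.7211
Index = Σ wᵢ·(p₁ᵢ/p₀ᵢ) = 17.9175 + 23.9324 + 11.2543 + 51.3606 + 16.7211 = 121.1860

121.2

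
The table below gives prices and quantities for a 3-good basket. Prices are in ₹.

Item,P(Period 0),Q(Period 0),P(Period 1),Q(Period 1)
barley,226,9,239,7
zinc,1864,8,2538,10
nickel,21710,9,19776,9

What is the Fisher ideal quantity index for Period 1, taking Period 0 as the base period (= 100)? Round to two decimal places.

Laspeyres component (base-period weights):
ΣP(Period 0)Q(Period 1) = 226×7 + 1864×10 + 21710×9 = 1582 + 18640 + 195390 = 215612
ΣP(Period 0)Q(Period 0) = 226×9 + 1864×8 + 21710×9 = 2034 + 14912 + 195390 = 212336
L = 215612 / 212336 × 100 = 101.5428
Paasche component (current-period weights):
ΣP(Period 1)Q(Period 1) = 239×7 + 2538×10 + 19776×9 = 1673 + 25380 + 177984 = 205037
ΣP(Period 1)Q(Period 0) = 239×9 + 2538×8 + 19776×9 = 2151 + 20304 + 177984 = 200439
P = 205037 / 200439 × 100 = 102.2940
Fisher = √(L × P) = √(101.5428 × 102.2940) = 101.9177

101.92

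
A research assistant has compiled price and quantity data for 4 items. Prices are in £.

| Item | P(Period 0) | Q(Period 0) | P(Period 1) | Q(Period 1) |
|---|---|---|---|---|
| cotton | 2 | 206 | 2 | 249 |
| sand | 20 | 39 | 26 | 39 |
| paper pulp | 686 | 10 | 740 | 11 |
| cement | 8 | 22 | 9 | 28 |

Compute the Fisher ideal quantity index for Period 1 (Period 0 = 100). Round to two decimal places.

109.86

Laspeyres component (base-period weights):
ΣP(Period 0)Q(Period 1) = 2×249 + 20×39 + 686×11 + 8×28 = 498 + 780 + 7546 + 224 = 9048
ΣP(Period 0)Q(Period 0) = 2×206 + 20×39 + 686×10 + 8×22 = 412 + 780 + 6860 + 176 = 8228
L = 9048 / 8228 × 100 = 109.9660
Paasche component (current-period weights):
ΣP(Period 1)Q(Period 1) = 2×249 + 26×39 + 740×11 + 9×28 = 498 + 1014 + 8140 + 252 = 9904
ΣP(Period 1)Q(Period 0) = 2×206 + 26×39 + 740×10 + 9×22 = 412 + 1014 + 7400 + 198 = 9024
P = 9904 / 9024 × 100 = 109.7518
Fisher = √(L × P) = √(109.9660 × 109.7518) = 109.8588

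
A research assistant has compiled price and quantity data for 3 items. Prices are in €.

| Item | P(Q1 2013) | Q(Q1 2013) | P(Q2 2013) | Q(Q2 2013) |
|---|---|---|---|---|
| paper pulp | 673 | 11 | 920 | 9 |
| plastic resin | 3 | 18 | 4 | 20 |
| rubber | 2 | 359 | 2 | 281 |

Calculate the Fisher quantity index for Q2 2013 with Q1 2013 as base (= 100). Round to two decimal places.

Laspeyres component (base-period weights):
ΣP(Q1 2013)Q(Q2 2013) = 673×9 + 3×20 + 2×281 = 6057 + 60 + 562 = 6679
ΣP(Q1 2013)Q(Q1 2013) = 673×11 + 3×18 + 2×359 = 7403 + 54 + 718 = 8175
L = 6679 / 8175 × 100 = 81.7003
Paasche component (current-period weights):
ΣP(Q2 2013)Q(Q2 2013) = 920×9 + 4×20 + 2×281 = 8280 + 80 + 562 = 8922
ΣP(Q2 2013)Q(Q1 2013) = 920×11 + 4×18 + 2×359 = 10120 + 72 + 718 = 10910
P = 8922 / 10910 × 100 = 81.7782
Fisher = √(L × P) = √(81.7003 × 81.7782) = 81.7392

81.74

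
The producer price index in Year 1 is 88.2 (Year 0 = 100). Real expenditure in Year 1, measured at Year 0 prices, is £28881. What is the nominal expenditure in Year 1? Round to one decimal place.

Nominal = Real × (Index/100) = 28881 × (88.2/100)
        = 28881 × 0.882 = 25473.0420

25473.0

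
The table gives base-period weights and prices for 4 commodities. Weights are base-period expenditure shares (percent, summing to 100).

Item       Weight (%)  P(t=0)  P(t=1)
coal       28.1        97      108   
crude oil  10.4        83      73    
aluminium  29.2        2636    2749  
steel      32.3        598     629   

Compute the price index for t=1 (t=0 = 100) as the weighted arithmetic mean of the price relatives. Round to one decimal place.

coal: 28.1 × (108/97) = 28.1 × 1.113402 = 31.2866
crude oil: 10.4 × (73/83) = 10.4 × 0.879518 = 9.1470
aluminium: 29.2 × (2749/2636) = 29.2 × 1.042868 = 30.4517
steel: 32.3 × (629/598) = 32.3 × 1.051839 = 33.9744
Index = Σ wᵢ·(p₁ᵢ/p₀ᵢ) = 31.2866 + 9.1470 + 30.4517 + 33.9744 = 104.8597

104.9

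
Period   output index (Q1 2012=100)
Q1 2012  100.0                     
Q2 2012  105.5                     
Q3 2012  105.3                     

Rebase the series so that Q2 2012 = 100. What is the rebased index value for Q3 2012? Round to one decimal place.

99.8

Rebased(Q3 2012) = 105.3 / 105.5 × 100 = 99.8104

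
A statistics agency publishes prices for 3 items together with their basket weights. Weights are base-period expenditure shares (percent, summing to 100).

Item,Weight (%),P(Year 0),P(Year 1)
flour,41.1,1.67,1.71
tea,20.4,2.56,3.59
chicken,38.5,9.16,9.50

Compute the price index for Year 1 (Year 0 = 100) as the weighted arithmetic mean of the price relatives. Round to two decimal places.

flour: 41.1 × (1.71/1.67) = 41.1 × 1.023952 = 42.0844
tea: 20.4 × (3.59/2.56) = 20.4 × 1.402344 = 28.6078
chicken: 38.5 × (9.50/9.16) = 38.5 × 1.037118 = 39.9290
Index = Σ wᵢ·(p₁ᵢ/p₀ᵢ) = 42.0844 + 28.6078 + 39.9290 = 110.6213

110.62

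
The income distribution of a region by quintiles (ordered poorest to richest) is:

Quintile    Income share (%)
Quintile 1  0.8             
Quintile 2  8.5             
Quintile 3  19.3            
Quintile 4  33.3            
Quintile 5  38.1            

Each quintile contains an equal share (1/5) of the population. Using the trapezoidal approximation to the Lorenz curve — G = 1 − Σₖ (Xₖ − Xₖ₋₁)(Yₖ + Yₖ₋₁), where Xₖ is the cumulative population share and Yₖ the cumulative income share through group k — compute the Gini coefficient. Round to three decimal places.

Cumulative income shares Yₖ: 0.0080, 0.0930, 0.2860, 0.6190, 1.0000
Σ (Xₖ−Xₖ₋₁)(Yₖ+Yₖ₋₁) = (1/5)(0.0080+0.0000) + (1/5)(0.0930+0.0080) + (1/5)(0.2860+0.0930) + (1/5)(0.6190+0.2860) + (1/5)(1.0000+0.6190)
  = 0.0016 + 0.0202 + 0.0758 + 0.1810 + 0.3238 = 0.6024
G = 1 − 0.6024 = 0.3976

0.398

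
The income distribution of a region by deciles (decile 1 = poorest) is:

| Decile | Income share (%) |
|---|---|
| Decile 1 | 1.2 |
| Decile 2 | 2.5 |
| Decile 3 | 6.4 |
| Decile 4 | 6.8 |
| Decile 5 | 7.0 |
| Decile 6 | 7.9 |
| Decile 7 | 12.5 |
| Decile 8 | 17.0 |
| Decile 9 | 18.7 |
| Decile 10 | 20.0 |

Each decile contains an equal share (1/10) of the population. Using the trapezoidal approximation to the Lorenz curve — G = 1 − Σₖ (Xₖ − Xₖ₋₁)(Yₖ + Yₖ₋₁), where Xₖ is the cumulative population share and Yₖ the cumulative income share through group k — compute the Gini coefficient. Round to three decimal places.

Cumulative income shares Yₖ: 0.0120, 0.0370, 0.1010, 0.1690, 0.2390, 0.3180, 0.4430, 0.6130, 0.8000, 1.0000
Σ (Xₖ−Xₖ₋₁)(Yₖ+Yₖ₋₁) = (1/10)(0.0120+0.0000) + (1/10)(0.0370+0.0120) + (1/10)(0.1010+0.0370) + (1/10)(0.1690+0.1010) + (1/10)(0.2390+0.1690) + (1/10)(0.3180+0.2390) + (1/10)(0.4430+0.3180) + (1/10)(0.6130+0.4430) + (1/10)(0.8000+0.6130) + (1/10)(1.0000+0.8000)
  = 0.0012 + 0.0049 + 0.0138 + 0.0270 + 0.0408 + 0.0557 + 0.0761 + 0.1056 + 0.1413 + 0.1800 = 0.6464
G = 1 − 0.6464 = 0.3536

0.354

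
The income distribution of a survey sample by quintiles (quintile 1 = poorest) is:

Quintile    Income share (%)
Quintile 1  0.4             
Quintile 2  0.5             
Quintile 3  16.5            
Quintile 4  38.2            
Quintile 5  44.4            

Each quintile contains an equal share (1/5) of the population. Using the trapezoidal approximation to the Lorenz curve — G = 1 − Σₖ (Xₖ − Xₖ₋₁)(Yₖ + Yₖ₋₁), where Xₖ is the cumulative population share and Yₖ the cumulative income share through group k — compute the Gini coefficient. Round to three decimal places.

0.503

Cumulative income shares Yₖ: 0.0040, 0.0090, 0.1740, 0.5560, 1.0000
Σ (Xₖ−Xₖ₋₁)(Yₖ+Yₖ₋₁) = (1/5)(0.0040+0.0000) + (1/5)(0.0090+0.0040) + (1/5)(0.1740+0.0090) + (1/5)(0.5560+0.1740) + (1/5)(1.0000+0.5560)
  = 0.0008 + 0.0026 + 0.0366 + 0.1460 + 0.3112 = 0.4972
G = 1 − 0.4972 = 0.5028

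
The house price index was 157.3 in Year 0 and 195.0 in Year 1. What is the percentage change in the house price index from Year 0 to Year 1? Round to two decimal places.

Change = (195.0 − 157.3) / 157.3 × 100
       = 37.7 / 157.3 × 100 = 23.9669%

23.97%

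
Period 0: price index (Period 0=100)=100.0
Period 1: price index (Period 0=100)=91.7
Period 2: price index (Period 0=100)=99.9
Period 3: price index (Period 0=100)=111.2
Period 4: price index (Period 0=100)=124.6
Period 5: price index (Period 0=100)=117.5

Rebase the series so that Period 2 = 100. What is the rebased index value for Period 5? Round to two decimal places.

Rebased(Period 5) = 117.5 / 99.9 × 100 = 117.6176

117.62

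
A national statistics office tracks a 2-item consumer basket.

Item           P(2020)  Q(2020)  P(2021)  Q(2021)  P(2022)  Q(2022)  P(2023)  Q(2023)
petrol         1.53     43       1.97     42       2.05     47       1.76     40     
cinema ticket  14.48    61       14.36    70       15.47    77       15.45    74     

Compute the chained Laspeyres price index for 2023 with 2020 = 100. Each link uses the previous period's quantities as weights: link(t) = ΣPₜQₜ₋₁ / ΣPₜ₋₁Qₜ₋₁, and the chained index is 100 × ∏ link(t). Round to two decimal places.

Link 2020→2021:
ΣP(2021)Q(2020) = 1.97×43 + 14.36×61 = 84.71 + 875.96 = 960.67
ΣP(2020)Q(2020) = 1.53×43 + 14.48×61 = 65.79 + 883.28 = 949.07
link = 960.67/949.07 = 1.012222
Link 2021→2022:
ΣP(2022)Q(2021) = 2.05×42 + 15.47×70 = 86.1 + 1082.9 = 1169
ΣP(2021)Q(2021) = 1.97×42 + 14.36×70 = 82.74 + 1005.2 = 1087.94
link = 1169/1087.94 = 1.074508
Link 2022→2023:
ΣP(2023)Q(2022) = 1.76×47 + 15.45×77 = 82.72 + 1189.65 = 1272.37
ΣP(2022)Q(2022) = 2.05×47 + 15.47×77 = 96.35 + 1191.19 = 1287.54
link = 1272.37/1287.54 = 0.988218
Chained index = 100 × 1.012222 × 1.074508 × 0.988218 = 107.4826

107.48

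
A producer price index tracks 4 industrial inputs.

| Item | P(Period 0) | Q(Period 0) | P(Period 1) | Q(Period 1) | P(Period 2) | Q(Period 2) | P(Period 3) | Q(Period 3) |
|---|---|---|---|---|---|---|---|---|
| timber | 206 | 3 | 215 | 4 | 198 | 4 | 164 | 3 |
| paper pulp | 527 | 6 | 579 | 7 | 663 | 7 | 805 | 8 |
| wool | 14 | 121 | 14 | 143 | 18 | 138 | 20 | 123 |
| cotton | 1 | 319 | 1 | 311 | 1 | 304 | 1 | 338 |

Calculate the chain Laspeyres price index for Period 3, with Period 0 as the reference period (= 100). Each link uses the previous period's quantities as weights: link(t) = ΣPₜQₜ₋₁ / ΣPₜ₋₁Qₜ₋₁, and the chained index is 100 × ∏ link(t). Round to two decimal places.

138.66

Link Period 0→Period 1:
ΣP(Period 1)Q(Period 0) = 215×3 + 579×6 + 14×121 + 1×319 = 645 + 3474 + 1694 + 319 = 6132
ΣP(Period 0)Q(Period 0) = 206×3 + 527×6 + 14×121 + 1×319 = 618 + 3162 + 1694 + 319 = 5793
link = 6132/5793 = 1.058519
Link Period 1→Period 2:
ΣP(Period 2)Q(Period 1) = 198×4 + 663×7 + 18×143 + 1×311 = 792 + 4641 + 2574 + 311 = 8318
ΣP(Period 1)Q(Period 1) = 215×4 + 579×7 + 14×143 + 1×311 = 860 + 4053 + 2002 + 311 = 7226
link = 8318/7226 = 1.151121
Link Period 2→Period 3:
ΣP(Period 3)Q(Period 2) = 164×4 + 805×7 + 20×138 + 1×304 = 656 + 5635 + 2760 + 304 = 9355
ΣP(Period 2)Q(Period 2) = 198×4 + 663×7 + 18×138 + 1×304 = 792 + 4641 + 2484 + 304 = 8221
link = 9355/8221 = 1.137939
Chained index = 100 × 1.058519 × 1.151121 × 1.137939 = 138.6560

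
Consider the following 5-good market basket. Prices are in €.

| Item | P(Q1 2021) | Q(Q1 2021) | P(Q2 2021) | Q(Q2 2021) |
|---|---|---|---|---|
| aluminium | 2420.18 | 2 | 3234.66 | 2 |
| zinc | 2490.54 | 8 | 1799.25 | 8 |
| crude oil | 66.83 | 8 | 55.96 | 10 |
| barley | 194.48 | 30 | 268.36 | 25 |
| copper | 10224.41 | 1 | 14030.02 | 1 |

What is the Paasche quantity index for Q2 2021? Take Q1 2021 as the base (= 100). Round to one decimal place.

Paasche quantity index uses current-period prices as weights.
ΣP(Q2 2021)·Q(Q2 2021) = 3234.66×2 + 1799.25×8 + 55.96×10 + 268.36×25 + 14030.02×1 = 6469.32 + 14394 + 559.6 + 6709 + 14030.02 = 42161.94
ΣP(Q2 2021)·Q(Q1 2021) = 3234.66×2 + 1799.25×8 + 55.96×8 + 268.36×30 + 14030.02×1 = 6469.32 + 14394 + 447.68 + 8050.8 + 14030.02 = 43391.82
Index = 42161.94 / 43391.82 × 100 = 97.1656

97.2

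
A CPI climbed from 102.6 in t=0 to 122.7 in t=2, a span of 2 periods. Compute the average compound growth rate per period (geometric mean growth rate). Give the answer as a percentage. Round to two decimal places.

9.36%

Growth factor = (122.7/102.6)^(1/2) = (1.195906)^(1/2) = 1.093575
Growth rate = 1.093575 − 1 = 0.093575 = 9.3575%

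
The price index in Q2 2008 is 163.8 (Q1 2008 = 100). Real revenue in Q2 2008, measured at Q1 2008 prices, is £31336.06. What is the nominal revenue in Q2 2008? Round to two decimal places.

Nominal = Real × (Index/100) = 31336.06 × (163.8/100)
        = 31336.06 × 1.638 = 51328.4663

51328.47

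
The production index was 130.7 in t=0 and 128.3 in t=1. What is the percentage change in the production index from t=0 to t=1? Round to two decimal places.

Change = (128.3 − 130.7) / 130.7 × 100
       = -2.4 / 130.7 × 100 = -1.8363%

-1.84%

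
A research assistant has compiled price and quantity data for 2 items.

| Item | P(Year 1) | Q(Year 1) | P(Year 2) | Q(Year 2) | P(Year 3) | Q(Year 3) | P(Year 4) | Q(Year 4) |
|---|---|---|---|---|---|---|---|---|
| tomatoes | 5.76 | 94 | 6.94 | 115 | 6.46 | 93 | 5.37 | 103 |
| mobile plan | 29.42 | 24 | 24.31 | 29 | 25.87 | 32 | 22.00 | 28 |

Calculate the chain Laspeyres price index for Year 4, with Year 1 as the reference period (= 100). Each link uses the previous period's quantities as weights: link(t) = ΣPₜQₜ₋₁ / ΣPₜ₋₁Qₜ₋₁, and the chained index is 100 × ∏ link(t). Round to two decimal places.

82.89

Link Year 1→Year 2:
ΣP(Year 2)Q(Year 1) = 6.94×94 + 24.31×24 = 652.36 + 583.44 = 1235.8
ΣP(Year 1)Q(Year 1) = 5.76×94 + 29.42×24 = 541.44 + 706.08 = 1247.52
link = 1235.8/1247.52 = 0.990605
Link Year 2→Year 3:
ΣP(Year 3)Q(Year 2) = 6.46×115 + 25.87×29 = 742.9 + 750.23 = 1493.13
ΣP(Year 2)Q(Year 2) = 6.94×115 + 24.31×29 = 798.1 + 704.99 = 1503.09
link = 1493.13/1503.09 = 0.993374
Link Year 3→Year 4:
ΣP(Year 4)Q(Year 3) = 5.37×93 + 22.00×32 = 499.41 + 704 = 1203.41
ΣP(Year 3)Q(Year 3) = 6.46×93 + 25.87×32 = 600.78 + 827.84 = 1428.62
link = 1203.41/1428.62 = 0.842358
Chained index = 100 × 0.990605 × 0.993374 × 0.842358 = 82.8915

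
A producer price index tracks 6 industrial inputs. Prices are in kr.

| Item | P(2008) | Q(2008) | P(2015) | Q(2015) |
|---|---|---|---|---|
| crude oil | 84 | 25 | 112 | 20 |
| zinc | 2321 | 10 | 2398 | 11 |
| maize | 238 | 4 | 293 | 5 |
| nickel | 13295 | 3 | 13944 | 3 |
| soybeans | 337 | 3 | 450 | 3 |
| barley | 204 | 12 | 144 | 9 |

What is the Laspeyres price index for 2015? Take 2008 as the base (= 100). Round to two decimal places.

Laspeyres price index uses base-period quantities as weights.
ΣP(2015)·Q(2008) = 112×25 + 2398×10 + 293×4 + 13944×3 + 450×3 + 144×12 = 2800 + 23980 + 1172 + 41832 + 1350 + 1728 = 72862
ΣP(2008)·Q(2008) = 84×25 + 2321×10 + 238×4 + 13295×3 + 337×3 + 204×12 = 2100 + 23210 + 952 + 39885 + 1011 + 2448 = 69606
Index = 72862 / 69606 × 100 = 104.6778

104.68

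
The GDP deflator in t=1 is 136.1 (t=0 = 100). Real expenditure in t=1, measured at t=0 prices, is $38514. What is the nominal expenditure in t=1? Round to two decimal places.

Nominal = Real × (Index/100) = 38514 × (136.1/100)
        = 38514 × 1.361 = 52417.5540

52417.55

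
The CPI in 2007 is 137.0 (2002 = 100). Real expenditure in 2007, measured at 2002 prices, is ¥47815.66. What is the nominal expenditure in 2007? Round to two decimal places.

65507.45

Nominal = Real × (Index/100) = 47815.66 × (137.0/100)
        = 47815.66 × 1.370 = 65507.4542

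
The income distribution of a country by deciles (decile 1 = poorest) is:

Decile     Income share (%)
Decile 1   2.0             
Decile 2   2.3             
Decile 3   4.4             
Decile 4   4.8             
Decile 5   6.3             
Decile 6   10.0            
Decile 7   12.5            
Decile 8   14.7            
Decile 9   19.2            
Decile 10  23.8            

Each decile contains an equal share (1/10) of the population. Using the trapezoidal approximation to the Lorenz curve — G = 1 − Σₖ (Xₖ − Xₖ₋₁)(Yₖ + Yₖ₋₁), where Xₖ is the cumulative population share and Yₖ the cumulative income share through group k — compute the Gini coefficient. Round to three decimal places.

Cumulative income shares Yₖ: 0.0200, 0.0430, 0.0870, 0.1350, 0.1980, 0.2980, 0.4230, 0.5700, 0.7620, 1.0000
Σ (Xₖ−Xₖ₋₁)(Yₖ+Yₖ₋₁) = (1/10)(0.0200+0.0000) + (1/10)(0.0430+0.0200) + (1/10)(0.0870+0.0430) + (1/10)(0.1350+0.0870) + (1/10)(0.1980+0.1350) + (1/10)(0.2980+0.1980) + (1/10)(0.4230+0.2980) + (1/10)(0.5700+0.4230) + (1/10)(0.7620+0.5700) + (1/10)(1.0000+0.7620)
  = 0.0020 + 0.0063 + 0.0130 + 0.0222 + 0.0333 + 0.0496 + 0.0721 + 0.0993 + 0.1332 + 0.1762 = 0.6072
G = 1 − 0.6072 = 0.3928

0.393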